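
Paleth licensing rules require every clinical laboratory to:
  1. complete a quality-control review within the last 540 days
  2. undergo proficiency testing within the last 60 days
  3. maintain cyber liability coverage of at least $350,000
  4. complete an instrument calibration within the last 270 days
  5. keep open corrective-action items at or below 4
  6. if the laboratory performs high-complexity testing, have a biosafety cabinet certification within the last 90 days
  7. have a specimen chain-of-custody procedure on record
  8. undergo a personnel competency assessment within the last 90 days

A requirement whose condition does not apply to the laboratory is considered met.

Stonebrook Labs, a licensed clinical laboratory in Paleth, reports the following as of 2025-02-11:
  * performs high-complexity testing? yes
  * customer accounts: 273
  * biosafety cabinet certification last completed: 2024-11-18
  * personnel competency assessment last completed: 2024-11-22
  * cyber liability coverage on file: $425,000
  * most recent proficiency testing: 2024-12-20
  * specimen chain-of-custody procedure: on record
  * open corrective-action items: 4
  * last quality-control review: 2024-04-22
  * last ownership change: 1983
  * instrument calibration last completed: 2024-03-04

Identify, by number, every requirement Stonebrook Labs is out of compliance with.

1. quality-control review 295 days ago vs limit 540 → met
2. proficiency testing 53 days ago vs limit 60 → met
3. cyber liability coverage $425,000 ≥ $350,000 → met
4. instrument calibration 344 days ago vs limit 270 → not met
5. open corrective-action items 4 ≤ 4 → met
6. condition 'performs high-complexity testing' holds; biosafety cabinet certification 85 days ago vs limit 90 → met
7. specimen chain-of-custody procedure present → met
8. personnel competency assessment 81 days ago vs limit 90 → met
Not met: 4

4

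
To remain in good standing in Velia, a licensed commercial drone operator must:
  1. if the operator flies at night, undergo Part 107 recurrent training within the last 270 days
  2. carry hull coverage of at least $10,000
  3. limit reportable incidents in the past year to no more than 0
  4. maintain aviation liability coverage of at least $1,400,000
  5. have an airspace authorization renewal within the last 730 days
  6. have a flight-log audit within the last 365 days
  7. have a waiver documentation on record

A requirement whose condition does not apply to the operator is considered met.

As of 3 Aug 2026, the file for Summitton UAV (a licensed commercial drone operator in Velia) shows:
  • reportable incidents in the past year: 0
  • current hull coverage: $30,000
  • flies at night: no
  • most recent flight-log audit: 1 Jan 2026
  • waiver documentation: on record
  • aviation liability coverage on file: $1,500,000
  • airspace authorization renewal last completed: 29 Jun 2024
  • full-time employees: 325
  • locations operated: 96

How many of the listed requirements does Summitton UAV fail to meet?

1

1. condition 'flies at night' does not hold → requirement n/a → met
2. hull coverage $30,000 ≥ $10,000 → met
3. reportable incidents in the past year 0 ≤ 0 → met
4. aviation liability coverage $1,500,000 ≥ $1,400,000 → met
5. airspace authorization renewal 765 days ago vs limit 730 → not met
6. flight-log audit 214 days ago vs limit 365 → met
7. waiver documentation present → met
Not met: 1 of 7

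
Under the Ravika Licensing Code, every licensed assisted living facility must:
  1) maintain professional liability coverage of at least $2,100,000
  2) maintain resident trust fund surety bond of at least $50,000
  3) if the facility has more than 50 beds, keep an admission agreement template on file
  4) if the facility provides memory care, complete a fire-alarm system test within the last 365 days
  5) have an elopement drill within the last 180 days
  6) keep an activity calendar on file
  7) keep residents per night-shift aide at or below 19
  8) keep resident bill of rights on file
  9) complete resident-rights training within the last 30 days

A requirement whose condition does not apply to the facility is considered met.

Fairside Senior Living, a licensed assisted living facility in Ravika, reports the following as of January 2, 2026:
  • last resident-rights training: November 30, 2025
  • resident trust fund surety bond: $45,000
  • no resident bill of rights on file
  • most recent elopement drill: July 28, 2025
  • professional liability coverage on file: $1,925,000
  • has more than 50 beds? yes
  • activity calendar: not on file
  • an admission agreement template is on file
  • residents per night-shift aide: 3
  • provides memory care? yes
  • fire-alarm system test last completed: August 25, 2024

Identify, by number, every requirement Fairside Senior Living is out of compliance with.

1. professional liability coverage $1,925,000 < $2,100,000 → not met
2. resident trust fund surety bond $45,000 < $50,000 → not met
3. condition 'has more than 50 beds' holds; admission agreement template present → met
4. condition 'provides memory care' holds; fire-alarm system test 495 days ago vs limit 365 → not met
5. elopement drill 158 days ago vs limit 180 → met
6. activity calendar absent → not met
7. residents per night-shift aide 3 ≤ 19 → met
8. resident bill of rights absent → not met
9. resident-rights training 33 days ago vs limit 30 → not met
Not met: 1, 2, 4, 6, 8, 9

1, 2, 4, 6, 8, 9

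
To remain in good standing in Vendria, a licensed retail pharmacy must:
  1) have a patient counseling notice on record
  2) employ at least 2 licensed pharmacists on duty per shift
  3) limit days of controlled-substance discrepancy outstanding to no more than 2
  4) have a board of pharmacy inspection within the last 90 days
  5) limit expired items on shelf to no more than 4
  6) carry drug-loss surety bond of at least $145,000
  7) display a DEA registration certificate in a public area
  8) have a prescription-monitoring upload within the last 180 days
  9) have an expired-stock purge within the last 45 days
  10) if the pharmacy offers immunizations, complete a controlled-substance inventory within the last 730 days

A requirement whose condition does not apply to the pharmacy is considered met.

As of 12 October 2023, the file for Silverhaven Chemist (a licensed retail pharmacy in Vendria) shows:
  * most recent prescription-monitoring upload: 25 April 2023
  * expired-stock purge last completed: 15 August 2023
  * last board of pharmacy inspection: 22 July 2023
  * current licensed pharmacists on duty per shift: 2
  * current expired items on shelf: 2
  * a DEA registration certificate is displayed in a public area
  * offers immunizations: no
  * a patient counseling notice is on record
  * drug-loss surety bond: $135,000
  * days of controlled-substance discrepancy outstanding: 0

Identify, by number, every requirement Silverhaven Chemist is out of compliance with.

1. patient counseling notice present → met
2. licensed pharmacists on duty per shift 2 ≥ 2 → met
3. days of controlled-substance discrepancy outstanding 0 ≤ 2 → met
4. board of pharmacy inspection 82 days ago vs limit 90 → met
5. expired items on shelf 2 ≤ 4 → met
6. drug-loss surety bond $135,000 < $145,000 → not met
7. DEA registration certificate present → met
8. prescription-monitoring upload 170 days ago vs limit 180 → met
9. expired-stock purge 58 days ago vs limit 45 → not met
10. condition 'offers immunizations' does not hold → requirement n/a → met
Not met: 6, 9

6, 9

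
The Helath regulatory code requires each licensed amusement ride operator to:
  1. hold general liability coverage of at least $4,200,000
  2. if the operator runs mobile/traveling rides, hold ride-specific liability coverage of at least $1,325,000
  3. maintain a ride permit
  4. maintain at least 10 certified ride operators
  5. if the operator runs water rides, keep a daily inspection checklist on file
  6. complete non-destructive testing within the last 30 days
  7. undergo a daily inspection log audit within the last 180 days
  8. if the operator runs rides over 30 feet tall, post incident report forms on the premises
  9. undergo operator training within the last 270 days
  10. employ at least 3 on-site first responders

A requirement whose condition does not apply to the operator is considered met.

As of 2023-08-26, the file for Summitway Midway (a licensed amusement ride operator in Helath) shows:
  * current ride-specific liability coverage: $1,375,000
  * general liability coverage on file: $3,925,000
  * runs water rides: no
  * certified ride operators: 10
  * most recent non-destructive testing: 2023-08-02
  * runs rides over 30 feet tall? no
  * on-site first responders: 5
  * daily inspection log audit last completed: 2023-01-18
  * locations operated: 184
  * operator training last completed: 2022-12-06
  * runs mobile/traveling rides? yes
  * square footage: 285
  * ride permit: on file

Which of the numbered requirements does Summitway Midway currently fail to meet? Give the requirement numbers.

1. general liability coverage $3,925,000 < $4,200,000 → not met
2. condition 'runs mobile/traveling rides' holds; ride-specific liability coverage $1,375,000 ≥ $1,325,000 → met
3. ride permit present → met
4. certified ride operators 10 ≥ 10 → met
5. condition 'runs water rides' does not hold → requirement n/a → met
6. non-destructive testing 24 days ago vs limit 30 → met
7. daily inspection log audit 220 days ago vs limit 180 → not met
8. condition 'runs rides over 30 feet tall' does not hold → requirement n/a → met
9. operator training 263 days ago vs limit 270 → met
10. on-site first responders 5 ≥ 3 → met
Not met: 1, 7

1, 7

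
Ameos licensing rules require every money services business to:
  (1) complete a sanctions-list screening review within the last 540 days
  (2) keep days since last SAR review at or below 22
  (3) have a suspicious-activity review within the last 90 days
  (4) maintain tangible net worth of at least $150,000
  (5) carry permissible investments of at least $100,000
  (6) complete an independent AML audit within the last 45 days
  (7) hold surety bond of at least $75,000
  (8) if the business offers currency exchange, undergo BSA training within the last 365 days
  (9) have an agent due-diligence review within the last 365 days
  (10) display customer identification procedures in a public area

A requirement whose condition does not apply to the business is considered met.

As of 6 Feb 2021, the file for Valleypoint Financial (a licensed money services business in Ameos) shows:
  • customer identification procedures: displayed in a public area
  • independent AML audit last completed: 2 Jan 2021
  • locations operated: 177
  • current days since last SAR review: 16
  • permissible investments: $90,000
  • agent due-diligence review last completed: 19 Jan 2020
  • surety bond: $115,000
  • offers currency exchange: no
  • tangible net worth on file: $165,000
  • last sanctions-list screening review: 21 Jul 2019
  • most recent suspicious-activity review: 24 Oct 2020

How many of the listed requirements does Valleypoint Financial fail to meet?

1. sanctions-list screening review 566 days ago vs limit 540 → not met
2. days since last SAR review 16 ≤ 22 → met
3. suspicious-activity review 105 days ago vs limit 90 → not met
4. tangible net worth $165,000 ≥ $150,000 → met
5. permissible investments $90,000 < $100,000 → not met
6. independent AML audit 35 days ago vs limit 45 → met
7. surety bond $115,000 ≥ $75,000 → met
8. condition 'offers currency exchange' does not hold → requirement n/a → met
9. agent due-diligence review 384 days ago vs limit 365 → not met
10. customer identification procedures present → met
Not met: 4 of 10

4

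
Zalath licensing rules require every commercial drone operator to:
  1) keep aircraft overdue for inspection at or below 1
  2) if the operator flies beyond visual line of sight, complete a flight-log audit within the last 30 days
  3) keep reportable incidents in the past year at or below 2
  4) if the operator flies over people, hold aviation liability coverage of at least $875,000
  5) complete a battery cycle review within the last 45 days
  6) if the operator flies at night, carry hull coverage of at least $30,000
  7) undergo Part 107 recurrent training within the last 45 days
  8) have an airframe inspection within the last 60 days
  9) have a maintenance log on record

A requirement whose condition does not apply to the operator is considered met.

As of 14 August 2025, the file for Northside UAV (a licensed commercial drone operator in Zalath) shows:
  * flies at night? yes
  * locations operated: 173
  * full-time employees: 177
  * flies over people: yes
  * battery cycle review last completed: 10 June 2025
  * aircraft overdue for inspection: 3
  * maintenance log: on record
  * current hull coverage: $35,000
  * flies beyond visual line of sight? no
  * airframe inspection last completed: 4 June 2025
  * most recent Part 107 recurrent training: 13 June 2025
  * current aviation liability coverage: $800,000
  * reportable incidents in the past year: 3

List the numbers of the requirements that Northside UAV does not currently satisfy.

1. aircraft overdue for inspection 3 > 1 → not met
2. condition 'flies beyond visual line of sight' does not hold → requirement n/a → met
3. reportable incidents in the past year 3 > 2 → not met
4. condition 'flies over people' holds; aviation liability coverage $800,000 < $875,000 → not met
5. battery cycle review 65 days ago vs limit 45 → not met
6. condition 'flies at night' holds; hull coverage $35,000 ≥ $30,000 → met
7. Part 107 recurrent training 62 days ago vs limit 45 → not met
8. airframe inspection 71 days ago vs limit 60 → not met
9. maintenance log present → met
Not met: 1, 3, 4, 5, 7, 8

1, 3, 4, 5, 7, 8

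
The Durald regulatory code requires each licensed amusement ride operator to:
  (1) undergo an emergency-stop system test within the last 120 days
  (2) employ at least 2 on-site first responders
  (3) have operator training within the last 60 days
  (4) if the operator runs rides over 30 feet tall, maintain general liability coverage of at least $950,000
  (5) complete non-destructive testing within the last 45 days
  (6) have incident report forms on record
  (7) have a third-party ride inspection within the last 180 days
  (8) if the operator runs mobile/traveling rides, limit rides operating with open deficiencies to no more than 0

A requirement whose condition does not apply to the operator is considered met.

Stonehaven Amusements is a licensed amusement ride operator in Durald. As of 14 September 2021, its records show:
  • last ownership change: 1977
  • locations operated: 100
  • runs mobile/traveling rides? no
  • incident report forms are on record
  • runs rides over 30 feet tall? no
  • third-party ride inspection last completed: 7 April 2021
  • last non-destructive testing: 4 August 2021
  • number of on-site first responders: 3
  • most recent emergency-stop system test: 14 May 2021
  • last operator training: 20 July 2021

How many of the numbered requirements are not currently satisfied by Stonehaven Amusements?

1. emergency-stop system test 123 days ago vs limit 120 → not met
2. on-site first responders 3 ≥ 2 → met
3. operator training 56 days ago vs limit 60 → met
4. condition 'runs rides over 30 feet tall' does not hold → requirement n/a → met
5. non-destructive testing 41 days ago vs limit 45 → met
6. incident report forms present → met
7. third-party ride inspection 160 days ago vs limit 180 → met
8. condition 'runs mobile/traveling rides' does not hold → requirement n/a → met
Not met: 1 of 8

1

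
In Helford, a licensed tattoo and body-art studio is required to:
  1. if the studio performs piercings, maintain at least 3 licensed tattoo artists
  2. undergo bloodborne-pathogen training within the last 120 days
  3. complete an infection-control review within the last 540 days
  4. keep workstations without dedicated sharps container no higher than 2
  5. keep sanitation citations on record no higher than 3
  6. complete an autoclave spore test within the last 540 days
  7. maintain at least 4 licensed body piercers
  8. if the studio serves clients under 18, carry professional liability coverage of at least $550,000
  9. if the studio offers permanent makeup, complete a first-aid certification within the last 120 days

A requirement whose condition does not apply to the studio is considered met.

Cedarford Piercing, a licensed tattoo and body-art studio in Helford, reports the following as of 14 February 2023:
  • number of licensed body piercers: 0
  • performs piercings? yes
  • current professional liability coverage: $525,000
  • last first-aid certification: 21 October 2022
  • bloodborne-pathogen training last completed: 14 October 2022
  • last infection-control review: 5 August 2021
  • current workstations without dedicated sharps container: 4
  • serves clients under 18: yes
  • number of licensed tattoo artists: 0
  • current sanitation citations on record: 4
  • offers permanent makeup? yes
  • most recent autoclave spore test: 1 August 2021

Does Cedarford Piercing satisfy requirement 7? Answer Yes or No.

No

7. licensed body piercers 0 < 4 → not met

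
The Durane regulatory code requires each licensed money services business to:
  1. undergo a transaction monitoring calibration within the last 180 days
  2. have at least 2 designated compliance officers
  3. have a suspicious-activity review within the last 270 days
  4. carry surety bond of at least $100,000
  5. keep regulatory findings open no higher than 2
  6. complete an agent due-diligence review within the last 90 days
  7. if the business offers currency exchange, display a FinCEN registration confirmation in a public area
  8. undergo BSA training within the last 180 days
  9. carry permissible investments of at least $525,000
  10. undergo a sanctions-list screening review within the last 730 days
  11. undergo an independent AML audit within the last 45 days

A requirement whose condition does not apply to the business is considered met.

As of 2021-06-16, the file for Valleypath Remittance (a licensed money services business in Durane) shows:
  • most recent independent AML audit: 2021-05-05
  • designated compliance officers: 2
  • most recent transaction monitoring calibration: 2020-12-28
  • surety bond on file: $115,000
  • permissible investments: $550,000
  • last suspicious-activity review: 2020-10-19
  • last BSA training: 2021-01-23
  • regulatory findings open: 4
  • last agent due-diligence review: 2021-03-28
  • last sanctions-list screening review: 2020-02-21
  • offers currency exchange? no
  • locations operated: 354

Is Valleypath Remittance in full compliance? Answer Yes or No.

1. transaction monitoring calibration 170 days ago vs limit 180 → met
2. designated compliance officers 2 ≥ 2 → met
3. suspicious-activity review 240 days ago vs limit 270 → met
4. surety bond $115,000 ≥ $100,000 → met
5. regulatory findings open 4 > 2 → not met
6. agent due-diligence review 80 days ago vs limit 90 → met
7. condition 'offers currency exchange' does not hold → requirement n/a → met
8. BSA training 144 days ago vs limit 180 → met
9. permissible investments $550,000 ≥ $525,000 → met
10. sanctions-list screening review 481 days ago vs limit 730 → met
11. independent AML audit 42 days ago vs limit 45 → met
Not met: 5

No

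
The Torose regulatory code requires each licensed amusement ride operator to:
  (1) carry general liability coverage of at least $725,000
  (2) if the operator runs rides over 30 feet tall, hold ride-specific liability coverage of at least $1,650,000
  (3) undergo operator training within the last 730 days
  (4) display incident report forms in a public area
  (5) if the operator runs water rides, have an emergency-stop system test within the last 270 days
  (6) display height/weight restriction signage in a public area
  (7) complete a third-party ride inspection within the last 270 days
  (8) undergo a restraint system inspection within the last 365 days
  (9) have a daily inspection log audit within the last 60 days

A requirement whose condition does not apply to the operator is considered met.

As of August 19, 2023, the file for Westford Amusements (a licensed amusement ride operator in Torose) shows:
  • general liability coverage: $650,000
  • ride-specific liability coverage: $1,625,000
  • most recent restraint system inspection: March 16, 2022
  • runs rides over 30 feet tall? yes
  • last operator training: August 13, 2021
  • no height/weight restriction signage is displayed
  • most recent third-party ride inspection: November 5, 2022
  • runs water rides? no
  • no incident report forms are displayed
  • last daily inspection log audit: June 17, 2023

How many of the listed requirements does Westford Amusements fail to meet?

8

1. general liability coverage $650,000 < $725,000 → not met
2. condition 'runs rides over 30 feet tall' holds; ride-specific liability coverage $1,625,000 < $1,650,000 → not met
3. operator training 736 days ago vs limit 730 → not met
4. incident report forms absent → not met
5. condition 'runs water rides' does not hold → requirement n/a → met
6. height/weight restriction signage absent → not met
7. third-party ride inspection 287 days ago vs limit 270 → not met
8. restraint system inspection 521 days ago vs limit 365 → not met
9. daily inspection log audit 63 days ago vs limit 60 → not met
Not met: 8 of 9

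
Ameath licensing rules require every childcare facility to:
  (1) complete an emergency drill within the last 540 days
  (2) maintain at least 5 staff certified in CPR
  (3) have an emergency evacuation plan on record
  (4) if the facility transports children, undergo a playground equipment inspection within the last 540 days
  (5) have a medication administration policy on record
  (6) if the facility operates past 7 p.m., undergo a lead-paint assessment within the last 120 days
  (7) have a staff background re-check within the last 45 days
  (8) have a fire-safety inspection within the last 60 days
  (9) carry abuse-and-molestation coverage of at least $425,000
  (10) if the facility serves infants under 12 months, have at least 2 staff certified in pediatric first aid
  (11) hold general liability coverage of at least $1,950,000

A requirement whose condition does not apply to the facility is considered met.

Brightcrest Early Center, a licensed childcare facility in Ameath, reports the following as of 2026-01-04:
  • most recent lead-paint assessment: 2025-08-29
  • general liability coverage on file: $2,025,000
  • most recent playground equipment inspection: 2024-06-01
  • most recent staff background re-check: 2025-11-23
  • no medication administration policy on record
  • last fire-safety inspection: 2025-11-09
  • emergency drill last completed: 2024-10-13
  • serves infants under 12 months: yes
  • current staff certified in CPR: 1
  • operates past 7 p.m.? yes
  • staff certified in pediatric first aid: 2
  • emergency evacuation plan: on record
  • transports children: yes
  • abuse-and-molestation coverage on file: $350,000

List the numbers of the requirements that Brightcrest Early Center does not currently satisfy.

2, 4, 5, 6, 9

1. emergency drill 448 days ago vs limit 540 → met
2. staff certified in CPR 1 < 5 → not met
3. emergency evacuation plan present → met
4. condition 'transports children' holds; playground equipment inspection 582 days ago vs limit 540 → not met
5. medication administration policy absent → not met
6. condition 'operates past 7 p.m.' holds; lead-paint assessment 128 days ago vs limit 120 → not met
7. staff background re-check 42 days ago vs limit 45 → met
8. fire-safety inspection 56 days ago vs limit 60 → met
9. abuse-and-molestation coverage $350,000 < $425,000 → not met
10. condition 'serves infants under 12 months' holds; staff certified in pediatric first aid 2 ≥ 2 → met
11. general liability coverage $2,025,000 ≥ $1,950,000 → met
Not met: 2, 4, 5, 6, 9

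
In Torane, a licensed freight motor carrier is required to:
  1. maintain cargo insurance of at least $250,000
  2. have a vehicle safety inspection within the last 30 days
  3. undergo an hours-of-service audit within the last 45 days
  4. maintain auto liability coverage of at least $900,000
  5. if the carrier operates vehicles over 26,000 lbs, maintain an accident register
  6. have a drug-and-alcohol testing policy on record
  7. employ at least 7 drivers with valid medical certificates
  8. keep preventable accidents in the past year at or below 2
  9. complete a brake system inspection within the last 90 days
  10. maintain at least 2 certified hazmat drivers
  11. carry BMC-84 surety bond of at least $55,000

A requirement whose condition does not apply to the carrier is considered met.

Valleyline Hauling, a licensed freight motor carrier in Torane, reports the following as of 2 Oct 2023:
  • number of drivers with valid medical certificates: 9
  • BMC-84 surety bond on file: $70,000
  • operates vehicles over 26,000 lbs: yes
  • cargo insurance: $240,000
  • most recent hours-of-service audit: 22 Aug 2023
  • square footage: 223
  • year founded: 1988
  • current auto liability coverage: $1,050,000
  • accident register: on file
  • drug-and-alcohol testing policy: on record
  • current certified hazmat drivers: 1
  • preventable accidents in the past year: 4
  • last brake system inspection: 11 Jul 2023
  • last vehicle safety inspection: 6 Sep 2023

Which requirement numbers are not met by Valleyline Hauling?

1, 8, 10

1. cargo insurance $240,000 < $250,000 → not met
2. vehicle safety inspection 26 days ago vs limit 30 → met
3. hours-of-service audit 41 days ago vs limit 45 → met
4. auto liability coverage $1,050,000 ≥ $900,000 → met
5. condition 'operates vehicles over 26,000 lbs' holds; accident register present → met
6. drug-and-alcohol testing policy present → met
7. drivers with valid medical certificates 9 ≥ 7 → met
8. preventable accidents in the past year 4 > 2 → not met
9. brake system inspection 83 days ago vs limit 90 → met
10. certified hazmat drivers 1 < 2 → not met
11. BMC-84 surety bond $70,000 ≥ $55,000 → met
Not met: 1, 8, 10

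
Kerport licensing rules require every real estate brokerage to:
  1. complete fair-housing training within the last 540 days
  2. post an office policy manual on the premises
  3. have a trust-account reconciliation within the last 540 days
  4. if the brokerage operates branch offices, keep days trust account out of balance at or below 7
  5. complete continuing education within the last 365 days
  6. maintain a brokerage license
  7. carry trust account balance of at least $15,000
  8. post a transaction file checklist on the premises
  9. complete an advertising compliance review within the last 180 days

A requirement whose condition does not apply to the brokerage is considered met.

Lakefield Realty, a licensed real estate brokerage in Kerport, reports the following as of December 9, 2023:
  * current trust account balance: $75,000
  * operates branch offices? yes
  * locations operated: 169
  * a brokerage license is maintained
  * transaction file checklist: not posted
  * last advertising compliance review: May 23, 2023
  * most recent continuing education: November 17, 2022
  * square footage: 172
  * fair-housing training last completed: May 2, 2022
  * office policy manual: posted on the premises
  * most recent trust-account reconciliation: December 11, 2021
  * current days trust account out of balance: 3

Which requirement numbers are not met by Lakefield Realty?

1. fair-housing training 586 days ago vs limit 540 → not met
2. office policy manual present → met
3. trust-account reconciliation 728 days ago vs limit 540 → not met
4. condition 'operates branch offices' holds; days trust account out of balance 3 ≤ 7 → met
5. continuing education 387 days ago vs limit 365 → not met
6. brokerage license present → met
7. trust account balance $75,000 ≥ $15,000 → met
8. transaction file checklist absent → not met
9. advertising compliance review 200 days ago vs limit 180 → not met
Not met: 1, 3, 5, 8, 9

1, 3, 5, 8, 9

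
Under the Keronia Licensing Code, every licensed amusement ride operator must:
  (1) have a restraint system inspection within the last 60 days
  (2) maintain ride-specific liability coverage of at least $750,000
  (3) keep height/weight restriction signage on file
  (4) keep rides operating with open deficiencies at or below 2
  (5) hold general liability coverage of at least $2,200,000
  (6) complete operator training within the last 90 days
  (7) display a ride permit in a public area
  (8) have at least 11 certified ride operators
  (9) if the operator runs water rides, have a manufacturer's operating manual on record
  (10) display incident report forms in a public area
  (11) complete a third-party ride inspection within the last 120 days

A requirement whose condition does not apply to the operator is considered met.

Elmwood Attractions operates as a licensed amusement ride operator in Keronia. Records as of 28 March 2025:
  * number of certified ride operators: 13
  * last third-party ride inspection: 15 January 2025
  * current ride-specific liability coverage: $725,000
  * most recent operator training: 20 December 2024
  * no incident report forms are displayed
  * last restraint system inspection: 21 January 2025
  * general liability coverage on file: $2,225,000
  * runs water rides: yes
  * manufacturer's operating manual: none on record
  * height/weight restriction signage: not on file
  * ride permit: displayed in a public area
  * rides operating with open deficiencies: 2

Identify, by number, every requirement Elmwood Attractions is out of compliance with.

1. restraint system inspection 66 days ago vs limit 60 → not met
2. ride-specific liability coverage $725,000 < $750,000 → not met
3. height/weight restriction signage absent → not met
4. rides operating with open deficiencies 2 ≤ 2 → met
5. general liability coverage $2,225,000 ≥ $2,200,000 → met
6. operator training 98 days ago vs limit 90 → not met
7. ride permit present → met
8. certified ride operators 13 ≥ 11 → met
9. condition 'runs water rides' holds; manufacturer's operating manual absent → not met
10. incident report forms absent → not met
11. third-party ride inspection 72 days ago vs limit 120 → met
Not met: 1, 2, 3, 6, 9, 10

1, 2, 3, 6, 9, 10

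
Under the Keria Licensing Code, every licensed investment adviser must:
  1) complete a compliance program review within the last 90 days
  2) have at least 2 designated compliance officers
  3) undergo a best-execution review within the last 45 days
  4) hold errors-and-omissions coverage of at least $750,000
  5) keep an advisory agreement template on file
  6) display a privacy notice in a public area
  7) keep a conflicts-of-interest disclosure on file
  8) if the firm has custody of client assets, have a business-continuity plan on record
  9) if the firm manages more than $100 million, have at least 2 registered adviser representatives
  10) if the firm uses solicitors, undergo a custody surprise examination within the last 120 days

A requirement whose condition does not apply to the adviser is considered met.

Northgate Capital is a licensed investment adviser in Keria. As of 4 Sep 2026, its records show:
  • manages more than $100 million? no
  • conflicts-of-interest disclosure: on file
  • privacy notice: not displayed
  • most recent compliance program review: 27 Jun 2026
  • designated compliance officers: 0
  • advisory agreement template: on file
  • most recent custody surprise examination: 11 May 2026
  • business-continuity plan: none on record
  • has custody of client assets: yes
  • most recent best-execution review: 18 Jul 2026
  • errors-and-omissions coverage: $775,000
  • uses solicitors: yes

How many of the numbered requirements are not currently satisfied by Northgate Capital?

1. compliance program review 69 days ago vs limit 90 → met
2. designated compliance officers 0 < 2 → not met
3. best-execution review 48 days ago vs limit 45 → not met
4. errors-and-omissions coverage $775,000 ≥ $750,000 → met
5. advisory agreement template present → met
6. privacy notice absent → not met
7. conflicts-of-interest disclosure present → met
8. condition 'has custody of client assets' holds; business-continuity plan absent → not met
9. condition 'manages more than $100 million' does not hold → requirement n/a → met
10. condition 'uses solicitors' holds; custody surprise examination 116 days ago vs limit 120 → met
Not met: 4 of 10

4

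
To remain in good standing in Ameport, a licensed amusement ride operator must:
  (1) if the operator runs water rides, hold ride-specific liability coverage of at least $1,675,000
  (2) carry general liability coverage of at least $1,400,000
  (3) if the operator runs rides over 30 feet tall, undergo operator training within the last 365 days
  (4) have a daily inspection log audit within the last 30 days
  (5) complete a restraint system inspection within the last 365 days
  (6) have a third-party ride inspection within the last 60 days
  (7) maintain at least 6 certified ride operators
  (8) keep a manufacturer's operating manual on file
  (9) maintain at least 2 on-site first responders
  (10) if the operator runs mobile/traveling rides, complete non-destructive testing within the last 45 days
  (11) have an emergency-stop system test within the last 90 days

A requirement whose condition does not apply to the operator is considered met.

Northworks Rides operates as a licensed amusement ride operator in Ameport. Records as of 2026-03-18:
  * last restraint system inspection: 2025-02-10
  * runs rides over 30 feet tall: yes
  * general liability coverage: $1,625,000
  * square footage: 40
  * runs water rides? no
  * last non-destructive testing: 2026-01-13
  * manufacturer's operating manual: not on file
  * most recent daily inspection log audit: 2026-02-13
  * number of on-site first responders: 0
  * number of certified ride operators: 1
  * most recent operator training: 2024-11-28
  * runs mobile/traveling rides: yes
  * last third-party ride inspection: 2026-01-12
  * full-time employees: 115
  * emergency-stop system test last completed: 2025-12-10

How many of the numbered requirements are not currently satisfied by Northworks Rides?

9

1. condition 'runs water rides' does not hold → requirement n/a → met
2. general liability coverage $1,625,000 ≥ $1,400,000 → met
3. condition 'runs rides over 30 feet tall' holds; operator training 475 days ago vs limit 365 → not met
4. daily inspection log audit 33 days ago vs limit 30 → not met
5. restraint system inspection 401 days ago vs limit 365 → not met
6. third-party ride inspection 65 days ago vs limit 60 → not met
7. certified ride operators 1 < 6 → not met
8. manufacturer's operating manual absent → not met
9. on-site first responders 0 < 2 → not met
10. condition 'runs mobile/traveling rides' holds; non-destructive testing 64 days ago vs limit 45 → not met
11. emergency-stop system test 98 days ago vs limit 90 → not met
Not met: 9 of 11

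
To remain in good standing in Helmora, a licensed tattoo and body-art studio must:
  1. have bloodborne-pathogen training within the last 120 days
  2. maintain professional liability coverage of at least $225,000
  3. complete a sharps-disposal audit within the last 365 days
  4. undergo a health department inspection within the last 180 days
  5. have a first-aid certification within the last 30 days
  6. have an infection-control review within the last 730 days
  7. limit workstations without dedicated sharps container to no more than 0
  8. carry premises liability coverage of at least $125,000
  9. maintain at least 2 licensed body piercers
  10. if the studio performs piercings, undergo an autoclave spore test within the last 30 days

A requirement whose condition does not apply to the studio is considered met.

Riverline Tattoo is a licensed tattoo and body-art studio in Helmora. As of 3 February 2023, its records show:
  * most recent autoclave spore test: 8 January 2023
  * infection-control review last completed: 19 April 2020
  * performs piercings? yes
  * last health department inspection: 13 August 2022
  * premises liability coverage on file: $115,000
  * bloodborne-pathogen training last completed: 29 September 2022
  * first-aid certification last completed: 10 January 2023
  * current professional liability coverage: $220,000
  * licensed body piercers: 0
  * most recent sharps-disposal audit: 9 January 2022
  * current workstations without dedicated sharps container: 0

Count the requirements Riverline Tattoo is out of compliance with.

6

1. bloodborne-pathogen training 127 days ago vs limit 120 → not met
2. professional liability coverage $220,000 < $225,000 → not met
3. sharps-disposal audit 390 days ago vs limit 365 → not met
4. health department inspection 174 days ago vs limit 180 → met
5. first-aid certification 24 days ago vs limit 30 → met
6. infection-control review 1020 days ago vs limit 730 → not met
7. workstations without dedicated sharps container 0 ≤ 0 → met
8. premises liability coverage $115,000 < $125,000 → not met
9. licensed body piercers 0 < 2 → not met
10. condition 'performs piercings' holds; autoclave spore test 26 days ago vs limit 30 → met
Not met: 6 of 10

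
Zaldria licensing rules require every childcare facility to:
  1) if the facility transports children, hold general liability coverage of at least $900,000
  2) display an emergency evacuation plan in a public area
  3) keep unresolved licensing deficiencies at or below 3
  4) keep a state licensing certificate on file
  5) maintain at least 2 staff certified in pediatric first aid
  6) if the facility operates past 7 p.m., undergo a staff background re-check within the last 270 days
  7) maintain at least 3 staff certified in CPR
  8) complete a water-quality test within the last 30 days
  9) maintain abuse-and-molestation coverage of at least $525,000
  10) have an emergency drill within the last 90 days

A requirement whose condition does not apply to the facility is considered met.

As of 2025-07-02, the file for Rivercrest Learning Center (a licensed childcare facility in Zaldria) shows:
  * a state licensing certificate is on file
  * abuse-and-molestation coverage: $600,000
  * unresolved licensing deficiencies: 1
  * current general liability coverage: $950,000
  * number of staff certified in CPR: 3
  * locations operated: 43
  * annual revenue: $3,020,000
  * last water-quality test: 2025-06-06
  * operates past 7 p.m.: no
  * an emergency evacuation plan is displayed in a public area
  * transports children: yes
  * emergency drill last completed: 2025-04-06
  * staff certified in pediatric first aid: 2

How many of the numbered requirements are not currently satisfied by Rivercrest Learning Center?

1. condition 'transports children' holds; general liability coverage $950,000 ≥ $900,000 → met
2. emergency evacuation plan present → met
3. unresolved licensing deficiencies 1 ≤ 3 → met
4. state licensing certificate present → met
5. staff certified in pediatric first aid 2 ≥ 2 → met
6. condition 'operates past 7 p.m.' does not hold → requirement n/a → met
7. staff certified in CPR 3 ≥ 3 → met
8. water-quality test 26 days ago vs limit 30 → met
9. abuse-and-molestation coverage $600,000 ≥ $525,000 → met
10. emergency drill 87 days ago vs limit 90 → met
Not met: 0 of 10

0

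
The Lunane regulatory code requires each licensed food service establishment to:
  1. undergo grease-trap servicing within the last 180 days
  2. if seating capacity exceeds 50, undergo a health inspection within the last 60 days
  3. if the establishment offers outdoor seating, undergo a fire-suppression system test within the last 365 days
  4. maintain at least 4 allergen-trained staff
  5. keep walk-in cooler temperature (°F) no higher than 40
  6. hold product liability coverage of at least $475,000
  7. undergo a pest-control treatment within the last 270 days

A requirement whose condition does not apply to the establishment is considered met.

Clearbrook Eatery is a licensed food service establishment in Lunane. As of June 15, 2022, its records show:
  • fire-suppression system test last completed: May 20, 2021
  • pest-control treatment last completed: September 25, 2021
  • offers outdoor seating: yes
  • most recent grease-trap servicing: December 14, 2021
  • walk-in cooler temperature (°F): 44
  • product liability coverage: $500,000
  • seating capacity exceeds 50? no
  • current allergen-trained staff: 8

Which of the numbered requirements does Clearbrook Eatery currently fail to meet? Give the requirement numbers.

1. grease-trap servicing 183 days ago vs limit 180 → not met
2. condition 'seating capacity exceeds 50' does not hold → requirement n/a → met
3. condition 'offers outdoor seating' holds; fire-suppression system test 391 days ago vs limit 365 → not met
4. allergen-trained staff 8 ≥ 4 → met
5. walk-in cooler temperature (°F) 44 > 40 → not met
6. product liability coverage $500,000 ≥ $475,000 → met
7. pest-control treatment 263 days ago vs limit 270 → met
Not met: 1, 3, 5

1, 3, 5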